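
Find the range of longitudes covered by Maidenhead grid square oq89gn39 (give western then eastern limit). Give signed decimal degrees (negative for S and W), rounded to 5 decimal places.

116.52500, 116.53333

Field O=14, Q=16: +14·20° lon, +16·10° lat → SW at lon 100°, lat 70°.
Square 8, 9: +8·2° lon, +9·1° lat → SW at lon 116°, lat 79°.
Subsquare g=6, n=13: +6·0.0833333° lon, +13·0.0416667° lat → SW at lon 116.5°, lat 79.5417°.
Extended square 3, 9: +3·0.00833333° lon, +9·0.00416667° lat → SW at lon 116.525°, lat 79.5792°.
Cell spans 0.00833333° lon × 0.00416667° lat.
west 116.52500, east 116.53333.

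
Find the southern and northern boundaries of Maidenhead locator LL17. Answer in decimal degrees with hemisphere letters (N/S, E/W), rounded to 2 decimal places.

27.00° N, 28.00° N

Field L=11, L=11: +11·20° lon, +11·10° lat → SW at lon 40°, lat 20°.
Square 1, 7: +1·2° lon, +7·1° lat → SW at lon 42°, lat 27°.
Cell spans 2° lon × 1° lat.
south 27.00° N, north 28.00° N.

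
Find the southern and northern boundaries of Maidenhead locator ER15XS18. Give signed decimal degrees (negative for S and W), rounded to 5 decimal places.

85.78333, 85.78750

Field E=4, R=17: +4·20° lon, +17·10° lat → SW at lon -100°, lat 80°.
Square 1, 5: +1·2° lon, +5·1° lat → SW at lon -98°, lat 85°.
Subsquare x=23, s=18: +23·0.0833333° lon, +18·0.0416667° lat → SW at lon -96.0833°, lat 85.75°.
Extended square 1, 8: +1·0.00833333° lon, +8·0.00416667° lat → SW at lon -96.075°, lat 85.7833°.
Cell spans 0.00833333° lon × 0.00416667° lat.
south 85.78333, north 85.78750.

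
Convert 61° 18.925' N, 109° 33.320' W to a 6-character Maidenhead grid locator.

Add 180° to longitude and 90° to latitude: 70.4447, 151.3154.
Field: lon ⌊70.4447/20⌋ = 3 → D; lat ⌊151.3154/10⌋ = 15 → P.
Square: lon ⌊10.4447/2⌋ = 5; lat ⌊1.3154/1⌋ = 1.
Subsquare: lon ⌊0.4447/0.0833333⌋ = 5 → f; lat ⌊0.3154/0.0416667⌋ = 7 → h.

DP51fh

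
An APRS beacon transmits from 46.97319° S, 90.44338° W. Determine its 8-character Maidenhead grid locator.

EE43sa66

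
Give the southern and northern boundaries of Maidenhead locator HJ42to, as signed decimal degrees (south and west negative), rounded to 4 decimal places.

2.5833, 2.6250

Field H=7, J=9: +7·20° lon, +9·10° lat → SW at lon -40°, lat 0°.
Square 4, 2: +4·2° lon, +2·1° lat → SW at lon -32°, lat 2°.
Subsquare t=19, o=14: +19·0.0833333° lon, +14·0.0416667° lat → SW at lon -30.4167°, lat 2.58333°.
Cell spans 0.0833333° lon × 0.0416667° lat.
south 2.5833, north 2.6250.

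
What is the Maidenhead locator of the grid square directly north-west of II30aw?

II20xx

Longitude subsquare a = 0; −1 → -1, wraps to 23 = x, carry into square.
Longitude square 3; −1 → 2.
Latitude subsquare w = 22; +1 → 23 = x.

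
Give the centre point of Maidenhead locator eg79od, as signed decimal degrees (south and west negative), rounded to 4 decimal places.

Field E=4, G=6: +4·20° lon, +6·10° lat → SW at lon -100°, lat -30°.
Square 7, 9: +7·2° lon, +9·1° lat → SW at lon -86°, lat -21°.
Subsquare o=14, d=3: +14·0.0833333° lon, +3·0.0416667° lat → SW at lon -84.8333°, lat -20.875°.
Cell spans 0.0833333° lon × 0.0416667° lat. Centre is SW corner plus half of each.
latitude -20.8542, longitude -84.7917.

-20.8542, -84.7917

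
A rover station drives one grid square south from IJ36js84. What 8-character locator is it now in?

IJ36js83

Latitude extended square 4; −1 → 3.
The longitude characters are unchanged.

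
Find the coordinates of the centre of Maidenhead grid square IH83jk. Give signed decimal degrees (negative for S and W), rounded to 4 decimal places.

-16.5625, -3.2083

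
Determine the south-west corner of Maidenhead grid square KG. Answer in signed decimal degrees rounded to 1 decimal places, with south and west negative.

-30.0, 20.0

Field K=10, G=6: +10·20° lon, +6·10° lat → SW at lon 20°, lat -30°.
latitude -30.0, longitude 20.0.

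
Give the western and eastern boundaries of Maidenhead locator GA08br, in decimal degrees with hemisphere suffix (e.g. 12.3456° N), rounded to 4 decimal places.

59.9167° W, 59.8333° W

Field G=6, A=0: +6·20° lon, +0·10° lat → SW at lon -60°, lat -90°.
Square 0, 8: +0·2° lon, +8·1° lat → SW at lon -60°, lat -82°.
Subsquare b=1, r=17: +1·0.0833333° lon, +17·0.0416667° lat → SW at lon -59.9167°, lat -81.2917°.
Cell spans 0.0833333° lon × 0.0416667° lat.
west 59.9167° W, east 59.8333° W.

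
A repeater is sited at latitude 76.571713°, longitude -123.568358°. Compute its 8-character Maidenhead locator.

Offset from 180°W / 90°S: lon 56.43164°, lat 166.57171°.
Field: 56.43164/20 → 2 → C, 166.57171/10 → 16 → Q; chars CQ.
Square: 16.43164/2 → 8, 6.57171/1 → 6; chars 86.
Subsquare: 0.43164/0.0833333 → 5 → f, 0.57171/0.0416667 → 13 → n; chars fn.
Extended square: 0.01498/0.00833333 → 1, 0.03005/0.00416667 → 7; chars 17.

CQ86fn17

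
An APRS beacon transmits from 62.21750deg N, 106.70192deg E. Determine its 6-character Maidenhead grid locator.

OP32if

Offset from 180°W / 90°S: lon 286.7019°, lat 152.2175°.
Field (20°×10°, letters A–R): lon ⌊286.7019/20⌋ = 14 → O; lat ⌊152.2175/10⌋ = 15 → P.
Square (2°×1°, digits 0–9): lon ⌊6.7019/2⌋ = 3; lat ⌊2.2175/1⌋ = 2.
Subsquare (5′×2.5′, letters a–x): lon ⌊0.7019/0.0833333⌋ = 8 → i; lat ⌊0.2175/0.0416667⌋ = 5 → f.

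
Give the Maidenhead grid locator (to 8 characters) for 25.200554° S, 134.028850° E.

Shift to the Maidenhead origin (180°W, 90°S): lon 314.02885, lat 64.79945.
Field: 314.02885/20 → 15 → P, 64.79945/10 → 6 → G; chars PG.
Square: 14.02885/2 → 7, 4.79945/1 → 4; chars 74.
Subsquare: 0.02885/0.0833333 → 0 → a, 0.79945/0.0416667 → 19 → t; chars at.
Extended square: 0.02885/0.00833333 → 3, 0.00778/0.00416667 → 1; chars 31.

PG74at31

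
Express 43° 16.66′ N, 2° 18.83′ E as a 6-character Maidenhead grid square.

JN13dg

Add 180° to longitude and 90° to latitude: 182.3138, 133.2777.
Field: lon ⌊182.3138/20⌋ = 9 → J; lat ⌊133.2777/10⌋ = 13 → N.
Square: lon ⌊2.3138/2⌋ = 1; lat ⌊3.2777/1⌋ = 3.
Subsquare: lon ⌊0.3138/0.0833333⌋ = 3 → d; lat ⌊0.2777/0.0416667⌋ = 6 → g.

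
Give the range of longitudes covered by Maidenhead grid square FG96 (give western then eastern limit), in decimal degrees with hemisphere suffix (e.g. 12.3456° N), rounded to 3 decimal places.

62.000° W, 60.000° W

Field F=5, G=6: +5·20° lon, +6·10° lat → SW at lon -80°, lat -30°.
Square 9, 6: +9·2° lon, +6·1° lat → SW at lon -62°, lat -24°.
Cell spans 2° lon × 1° lat.
west 62.000° W, east 60.000° W.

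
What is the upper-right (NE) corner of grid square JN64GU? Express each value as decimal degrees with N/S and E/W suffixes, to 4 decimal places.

44.8750° N, 12.5833° E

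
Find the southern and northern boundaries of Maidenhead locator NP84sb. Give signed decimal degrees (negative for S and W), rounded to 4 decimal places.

Field N=13, P=15: +13·20° lon, +15·10° lat → SW at lon 80°, lat 60°.
Square 8, 4: +8·2° lon, +4·1° lat → SW at lon 96°, lat 64°.
Subsquare s=18, b=1: +18·0.0833333° lon, +1·0.0416667° lat → SW at lon 97.5°, lat 64.0417°.
Cell spans 0.0833333° lon × 0.0416667° lat.
south 64.0417, north 64.0833.

64.0417, 64.0833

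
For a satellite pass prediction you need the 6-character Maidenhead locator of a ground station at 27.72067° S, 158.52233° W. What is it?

BG02rg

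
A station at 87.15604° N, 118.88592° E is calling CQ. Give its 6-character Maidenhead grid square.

Offset from 180°W / 90°S: lon 298.8859°, lat 177.1560°.
Field: lon ⌊298.8859/20⌋ = 14 → O; lat ⌊177.1560/10⌋ = 17 → R.
Square: lon ⌊18.8859/2⌋ = 9; lat ⌊7.1560/1⌋ = 7.
Subsquare: lon ⌊0.8859/0.0833333⌋ = 10 → k; lat ⌊0.1560/0.0416667⌋ = 3 → d.

OR97kd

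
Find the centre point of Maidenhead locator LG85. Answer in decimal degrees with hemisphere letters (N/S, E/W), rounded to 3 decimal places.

24.500° S, 57.000° E

Field L=11, G=6: +11·20° lon, +6·10° lat → SW at lon 40°, lat -30°.
Square 8, 5: +8·2° lon, +5·1° lat → SW at lon 56°, lat -25°.
Cell spans 2° lon × 1° lat. Centre is SW corner plus half of each.
latitude 24.500° S, longitude 57.000° E.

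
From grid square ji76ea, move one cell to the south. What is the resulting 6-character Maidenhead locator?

Latitude subsquare a = 0; −1 → -1, wraps to 23 = x, carry into square.
Latitude square 6; −1 → 5.
The longitude characters are unchanged.

JI75ex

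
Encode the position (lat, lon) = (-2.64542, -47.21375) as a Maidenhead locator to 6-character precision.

GI67ji

Offset from 180°W / 90°S: lon 132.7862°, lat 87.3546°.
Field: lon ⌊132.7862/20⌋ = 6 → G; lat ⌊87.3546/10⌋ = 8 → I.
Square: lon ⌊12.7862/2⌋ = 6; lat ⌊7.3546/1⌋ = 7.
Subsquare: lon ⌊0.7862/0.0833333⌋ = 9 → j; lat ⌊0.3546/0.0416667⌋ = 8 → i.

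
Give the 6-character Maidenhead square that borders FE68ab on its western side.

FE58xb

Longitude subsquare a = 0; −1 → -1, wraps to 23 = x, carry into square.
Longitude square 6; −1 → 5.
The latitude characters are unchanged.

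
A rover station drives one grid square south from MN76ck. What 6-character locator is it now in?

MN76cj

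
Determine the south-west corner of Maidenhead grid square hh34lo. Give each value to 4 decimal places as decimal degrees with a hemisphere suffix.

15.4167° S, 33.0833° W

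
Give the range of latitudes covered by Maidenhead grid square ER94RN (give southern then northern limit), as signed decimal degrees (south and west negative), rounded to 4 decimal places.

84.5417, 84.5833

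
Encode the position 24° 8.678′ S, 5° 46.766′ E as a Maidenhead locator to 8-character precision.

Shift to the Maidenhead origin (180°W, 90°S): lon 185.77943, lat 65.85537.
Field: lon ⌊185.77943/20⌋ = 9 → J; lat ⌊65.85537/10⌋ = 6 → G.
Square: lon ⌊5.77943/2⌋ = 2; lat ⌊5.85537/1⌋ = 5.
Subsquare: lon ⌊1.77943/0.0833333⌋ = 21 → v; lat ⌊0.85537/0.0416667⌋ = 20 → u.
Extended square: lon ⌊0.02943/0.00833333⌋ = 3; lat ⌊0.02203/0.00416667⌋ = 5.

JG25vu35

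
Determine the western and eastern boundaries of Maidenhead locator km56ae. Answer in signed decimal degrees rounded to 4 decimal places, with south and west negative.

30.0000, 30.0833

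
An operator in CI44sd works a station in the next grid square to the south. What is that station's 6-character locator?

CI44sc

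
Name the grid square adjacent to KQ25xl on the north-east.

KQ35am

Longitude subsquare x = 23; +1 → 24, wraps to 0 = a, carry into square.
Longitude square 2; +1 → 3.
Latitude subsquare l = 11; +1 → 12 = m.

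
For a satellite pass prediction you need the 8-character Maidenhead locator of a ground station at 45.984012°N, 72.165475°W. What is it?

Add 180° to longitude and 90° to latitude: 107.83452, 135.98401.
Field: lon ⌊107.83452/20⌋ = 5 → F; lat ⌊135.98401/10⌋ = 13 → N.
Square: lon ⌊7.83452/2⌋ = 3; lat ⌊5.98401/1⌋ = 5.
Subsquare: lon ⌊1.83452/0.0833333⌋ = 22 → w; lat ⌊0.98401/0.0416667⌋ = 23 → x.
Extended square: lon ⌊0.00119/0.00833333⌋ = 0; lat ⌊0.02568/0.00416667⌋ = 6.

FN35wx06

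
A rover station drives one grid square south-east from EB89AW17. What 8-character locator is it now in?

EB89aw26

Longitude extended square 1; +1 → 2.
Latitude extended square 7; −1 → 6.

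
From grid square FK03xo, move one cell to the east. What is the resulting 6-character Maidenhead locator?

FK13ao

Longitude subsquare x = 23; +1 → 24, wraps to 0 = a, carry into square.
Longitude square 0; +1 → 1.
The latitude characters are unchanged.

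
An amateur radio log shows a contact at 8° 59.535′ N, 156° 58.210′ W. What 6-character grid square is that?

BJ18mx

Shift to the Maidenhead origin (180°W, 90°S): lon 23.0298, lat 98.9922.
Field: lon ⌊23.0298/20⌋ = 1 → B; lat ⌊98.9922/10⌋ = 9 → J.
Square: lon ⌊3.0298/2⌋ = 1; lat ⌊8.9922/1⌋ = 8.
Subsquare: lon ⌊1.0298/0.0833333⌋ = 12 → m; lat ⌊0.9922/0.0416667⌋ = 23 → x.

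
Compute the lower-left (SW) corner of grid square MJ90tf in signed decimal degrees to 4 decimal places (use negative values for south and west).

Field M=12, J=9: +12·20° lon, +9·10° lat → SW at lon 60°, lat 0°.
Square 9, 0: +9·2° lon, +0·1° lat → SW at lon 78°, lat 0°.
Subsquare t=19, f=5: +19·0.0833333° lon, +5·0.0416667° lat → SW at lon 79.5833°, lat 0.208333°.
latitude 0.2083, longitude 79.5833.

0.2083, 79.5833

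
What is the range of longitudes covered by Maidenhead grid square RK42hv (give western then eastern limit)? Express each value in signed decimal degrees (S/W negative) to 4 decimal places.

Field R=17, K=10: +17·20° lon, +10·10° lat → SW at lon 160°, lat 10°.
Square 4, 2: +4·2° lon, +2·1° lat → SW at lon 168°, lat 12°.
Subsquare h=7, v=21: +7·0.0833333° lon, +21·0.0416667° lat → SW at lon 168.583°, lat 12.875°.
Cell spans 0.0833333° lon × 0.0416667° lat.
west 168.5833, east 168.6667.

168.5833, 168.6667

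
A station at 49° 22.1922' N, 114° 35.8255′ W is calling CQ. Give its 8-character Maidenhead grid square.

DN29qi88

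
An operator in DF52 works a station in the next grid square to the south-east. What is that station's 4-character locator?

DF61

Longitude square 5; +1 → 6.
Latitude square 2; −1 → 1.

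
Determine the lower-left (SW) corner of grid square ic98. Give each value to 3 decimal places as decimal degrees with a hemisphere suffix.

62.000° S, 2.000° W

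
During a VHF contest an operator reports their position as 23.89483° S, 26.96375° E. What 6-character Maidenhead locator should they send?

Shift to the Maidenhead origin (180°W, 90°S): lon 206.9638, lat 66.1052.
Field: 206.9638/20 → 10 → K, 66.1052/10 → 6 → G; chars KG.
Square: 6.9638/2 → 3, 6.1052/1 → 6; chars 36.
Subsquare: 0.9638/0.0833333 → 11 → l, 0.1052/0.0416667 → 2 → c; chars lc.

KG36lc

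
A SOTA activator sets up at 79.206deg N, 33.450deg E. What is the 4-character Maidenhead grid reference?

Shift to the Maidenhead origin (180°W, 90°S): lon 213.45, lat 169.21.
Field (20°×10°, letters A–R): lon ⌊213.45/20⌋ = 10 → K; lat ⌊169.21/10⌋ = 16 → Q.
Square (2°×1°, digits 0–9): lon ⌊13.45/2⌋ = 6; lat ⌊9.21/1⌋ = 9.

KQ69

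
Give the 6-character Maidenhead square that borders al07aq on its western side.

RL97xq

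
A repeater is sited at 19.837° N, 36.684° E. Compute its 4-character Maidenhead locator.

KK89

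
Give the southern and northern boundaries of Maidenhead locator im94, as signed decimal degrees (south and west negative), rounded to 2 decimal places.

34.00, 35.00

Field I=8, M=12: +8·20° lon, +12·10° lat → SW at lon -20°, lat 30°.
Square 9, 4: +9·2° lon, +4·1° lat → SW at lon -2°, lat 34°.
Cell spans 2° lon × 1° lat.
south 34.00, north 35.00.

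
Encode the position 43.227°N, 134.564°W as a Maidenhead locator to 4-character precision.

CN23

Add 180° to longitude and 90° to latitude: 45.44, 133.23.
Field: lon ⌊45.44/20⌋ = 2 → C; lat ⌊133.23/10⌋ = 13 → N.
Square: lon ⌊5.44/2⌋ = 2; lat ⌊3.23/1⌋ = 3.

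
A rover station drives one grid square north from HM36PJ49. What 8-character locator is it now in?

Latitude extended square 9; +1 → 10, wraps to 0, carry into subsquare.
Latitude subsquare j = 9; +1 → 10 = k.
The longitude characters are unchanged.

HM36pk40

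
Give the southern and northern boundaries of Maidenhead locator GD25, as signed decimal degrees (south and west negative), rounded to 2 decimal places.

-55.00, -54.00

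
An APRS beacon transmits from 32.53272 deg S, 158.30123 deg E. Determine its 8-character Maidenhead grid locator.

QF97dl62

Shift to the Maidenhead origin (180°W, 90°S): lon 338.30123, lat 57.46728.
Field: 338.30123/20 → 16 → Q, 57.46728/10 → 5 → F; chars QF.
Square: 18.30123/2 → 9, 7.46728/1 → 7; chars 97.
Subsquare: 0.30123/0.0833333 → 3 → d, 0.46728/0.0416667 → 11 → l; chars dl.
Extended square: 0.05123/0.00833333 → 6, 0.00895/0.00416667 → 2; chars 62.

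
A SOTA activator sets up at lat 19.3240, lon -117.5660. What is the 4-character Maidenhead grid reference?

DK19

Shift to the Maidenhead origin (180°W, 90°S): lon 62.43, lat 109.32.
Field: lon ⌊62.43/20⌋ = 3 → D; lat ⌊109.32/10⌋ = 10 → K.
Square: lon ⌊2.43/2⌋ = 1; lat ⌊9.32/1⌋ = 9.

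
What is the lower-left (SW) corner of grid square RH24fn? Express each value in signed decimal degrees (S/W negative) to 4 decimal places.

-15.4583, 164.4167

Field R=17, H=7: +17·20° lon, +7·10° lat → SW at lon 160°, lat -20°.
Square 2, 4: +2·2° lon, +4·1° lat → SW at lon 164°, lat -16°.
Subsquare f=5, n=13: +5·0.0833333° lon, +13·0.0416667° lat → SW at lon 164.417°, lat -15.4583°.
latitude -15.4583, longitude 164.4167.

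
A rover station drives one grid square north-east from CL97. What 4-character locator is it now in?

Longitude square 9; +1 → 10, wraps to 0, carry into field.
Longitude field C = 2; +1 → 3 = D.
Latitude square 7; +1 → 8.

DL08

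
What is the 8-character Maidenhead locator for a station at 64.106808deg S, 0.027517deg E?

JC05av34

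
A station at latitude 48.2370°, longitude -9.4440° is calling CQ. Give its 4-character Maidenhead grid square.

Add 180° to longitude and 90° to latitude: 170.56, 138.24.
Field: 170.56/20 → 8 → I, 138.24/10 → 13 → N; chars IN.
Square: 10.56/2 → 5, 8.24/1 → 8; chars 58.

IN58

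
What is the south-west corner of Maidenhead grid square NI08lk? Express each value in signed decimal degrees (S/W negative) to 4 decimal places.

Field N=13, I=8: +13·20° lon, +8·10° lat → SW at lon 80°, lat -10°.
Square 0, 8: +0·2° lon, +8·1° lat → SW at lon 80°, lat -2°.
Subsquare l=11, k=10: +11·0.0833333° lon, +10·0.0416667° lat → SW at lon 80.9167°, lat -1.58333°.
latitude -1.5833, longitude 80.9167.

-1.5833, 80.9167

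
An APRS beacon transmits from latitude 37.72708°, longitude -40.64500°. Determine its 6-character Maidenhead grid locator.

GM97qr

Offset from 180°W / 90°S: lon 139.3550°, lat 127.7271°.
Field (20°×10°, letters A–R): lon ⌊139.3550/20⌋ = 6 → G; lat ⌊127.7271/10⌋ = 12 → M.
Square (2°×1°, digits 0–9): lon ⌊19.3550/2⌋ = 9; lat ⌊7.7271/1⌋ = 7.
Subsquare (5′×2.5′, letters a–x): lon ⌊1.3550/0.0833333⌋ = 16 → q; lat ⌊0.7271/0.0416667⌋ = 17 → r.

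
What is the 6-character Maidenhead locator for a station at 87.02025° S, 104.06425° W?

Shift to the Maidenhead origin (180°W, 90°S): lon 75.9357, lat 2.9797.
Field: 75.9357/20 → 3 → D, 2.9797/10 → 0 → A; chars DA.
Square: 15.9357/2 → 7, 2.9797/1 → 2; chars 72.
Subsquare: 1.9357/0.0833333 → 23 → x, 0.9797/0.0416667 → 23 → x; chars xx.

DA72xx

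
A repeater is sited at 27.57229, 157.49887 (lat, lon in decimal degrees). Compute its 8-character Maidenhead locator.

Shift to the Maidenhead origin (180°W, 90°S): lon 337.49887, lat 117.57229.
Field: lon ⌊337.49887/20⌋ = 16 → Q; lat ⌊117.57229/10⌋ = 11 → L.
Square: lon ⌊17.49887/2⌋ = 8; lat ⌊7.57229/1⌋ = 7.
Subsquare: lon ⌊1.49887/0.0833333⌋ = 17 → r; lat ⌊0.57229/0.0416667⌋ = 13 → n.
Extended square: lon ⌊0.08220/0.00833333⌋ = 9; lat ⌊0.03062/0.00416667⌋ = 7.

QL87rn97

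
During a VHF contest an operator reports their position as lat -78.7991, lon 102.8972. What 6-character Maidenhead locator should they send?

OB11ke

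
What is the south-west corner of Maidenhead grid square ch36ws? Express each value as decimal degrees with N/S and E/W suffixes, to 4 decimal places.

13.2500° S, 132.1667° W

Field C=2, H=7: +2·20° lon, +7·10° lat → SW at lon -140°, lat -20°.
Square 3, 6: +3·2° lon, +6·1° lat → SW at lon -134°, lat -14°.
Subsquare w=22, s=18: +22·0.0833333° lon, +18·0.0416667° lat → SW at lon -132.167°, lat -13.25°.
latitude 13.2500° S, longitude 132.1667° W.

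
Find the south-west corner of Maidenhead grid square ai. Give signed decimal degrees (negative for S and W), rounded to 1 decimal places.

Field A=0, I=8: +0·20° lon, +8·10° lat → SW at lon -180°, lat -10°.
latitude -10.0, longitude -180.0.

-10.0, -180.0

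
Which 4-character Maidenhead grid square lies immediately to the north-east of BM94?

CM05

Longitude square 9; +1 → 10, wraps to 0, carry into field.
Longitude field B = 1; +1 → 2 = C.
Latitude square 4; +1 → 5.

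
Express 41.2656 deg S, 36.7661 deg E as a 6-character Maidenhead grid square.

KE88jr

Add 180° to longitude and 90° to latitude: 216.7661, 48.7344.
Field (20°×10°, letters A–R): 216.7661/20 → 10 → K, 48.7344/10 → 4 → E; chars KE.
Square (2°×1°, digits 0–9): 16.7661/2 → 8, 8.7344/1 → 8; chars 88.
Subsquare (5′×2.5′, letters a–x): 0.7661/0.0833333 → 9 → j, 0.7344/0.0416667 → 17 → r; chars jr.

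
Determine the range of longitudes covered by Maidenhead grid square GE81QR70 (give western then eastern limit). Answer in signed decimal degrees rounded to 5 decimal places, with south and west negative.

-42.60833, -42.60000

Field G=6, E=4: +6·20° lon, +4·10° lat → SW at lon -60°, lat -50°.
Square 8, 1: +8·2° lon, +1·1° lat → SW at lon -44°, lat -49°.
Subsquare q=16, r=17: +16·0.0833333° lon, +17·0.0416667° lat → SW at lon -42.6667°, lat -48.2917°.
Extended square 7, 0: +7·0.00833333° lon, +0·0.00416667° lat → SW at lon -42.6083°, lat -48.2917°.
Cell spans 0.00833333° lon × 0.00416667° lat.
west -42.60833, east -42.60000.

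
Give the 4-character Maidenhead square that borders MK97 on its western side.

MK87

Longitude square 9; −1 → 8.
The latitude characters are unchanged.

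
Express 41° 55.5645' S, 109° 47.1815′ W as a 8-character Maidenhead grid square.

Shift to the Maidenhead origin (180°W, 90°S): lon 70.21364, lat 48.07393.
Field (20°×10°, letters A–R): lon ⌊70.21364/20⌋ = 3 → D; lat ⌊48.07393/10⌋ = 4 → E.
Square (2°×1°, digits 0–9): lon ⌊10.21364/2⌋ = 5; lat ⌊8.07393/1⌋ = 8.
Subsquare (5′×2.5′, letters a–x): lon ⌊0.21364/0.0833333⌋ = 2 → c; lat ⌊0.07393/0.0416667⌋ = 1 → b.
Extended square (30″×15″, digits 0–9): lon ⌊0.04697/0.00833333⌋ = 5; lat ⌊0.03226/0.00416667⌋ = 7.

DE58cb57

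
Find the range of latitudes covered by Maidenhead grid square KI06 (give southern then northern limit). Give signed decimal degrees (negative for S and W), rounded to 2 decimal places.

Field K=10, I=8: +10·20° lon, +8·10° lat → SW at lon 20°, lat -10°.
Square 0, 6: +0·2° lon, +6·1° lat → SW at lon 20°, lat -4°.
Cell spans 2° lon × 1° lat.
south -4.00, north -3.00.

-4.00, -3.00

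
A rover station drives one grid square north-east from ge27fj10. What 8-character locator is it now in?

GE27fj21

Longitude extended square 1; +1 → 2.
Latitude extended square 0; +1 → 1.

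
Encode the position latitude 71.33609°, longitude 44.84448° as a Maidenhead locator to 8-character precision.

Shift to the Maidenhead origin (180°W, 90°S): lon 224.84448, lat 161.33609.
Field (20°×10°, letters A–R): 224.84448/20 → 11 → L, 161.33609/10 → 16 → Q; chars LQ.
Square (2°×1°, digits 0–9): 4.84448/2 → 2, 1.33609/1 → 1; chars 21.
Subsquare (5′×2.5′, letters a–x): 0.84448/0.0833333 → 10 → k, 0.33609/0.0416667 → 8 → i; chars ki.
Extended square (30″×15″, digits 0–9): 0.01115/0.00833333 → 1, 0.00276/0.00416667 → 0; chars 10.

LQ21ki10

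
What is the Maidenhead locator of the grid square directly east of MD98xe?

ND08ae

Longitude subsquare x = 23; +1 → 24, wraps to 0 = a, carry into square.
Longitude square 9; +1 → 10, wraps to 0, carry into field.
Longitude field M = 12; +1 → 13 = N.
The latitude characters are unchanged.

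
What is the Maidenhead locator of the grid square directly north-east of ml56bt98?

ML56ct09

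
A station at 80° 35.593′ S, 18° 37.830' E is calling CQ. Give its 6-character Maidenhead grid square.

JA99hj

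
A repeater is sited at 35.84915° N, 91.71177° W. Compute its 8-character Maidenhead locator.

Offset from 180°W / 90°S: lon 88.28823°, lat 125.84915°.
Field: lon ⌊88.28823/20⌋ = 4 → E; lat ⌊125.84915/10⌋ = 12 → M.
Square: lon ⌊8.28823/2⌋ = 4; lat ⌊5.84915/1⌋ = 5.
Subsquare: lon ⌊0.28823/0.0833333⌋ = 3 → d; lat ⌊0.84915/0.0416667⌋ = 20 → u.
Extended square: lon ⌊0.03823/0.00833333⌋ = 4; lat ⌊0.01582/0.00416667⌋ = 3.

EM45du43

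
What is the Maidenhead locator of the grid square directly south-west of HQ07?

GQ96

Longitude square 0; −1 → -1, wraps to 9, carry into field.
Longitude field H = 7; −1 → 6 = G.
Latitude square 7; −1 → 6.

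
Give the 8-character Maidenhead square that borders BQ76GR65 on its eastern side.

BQ76gr75

Longitude extended square 6; +1 → 7.
The latitude characters are unchanged.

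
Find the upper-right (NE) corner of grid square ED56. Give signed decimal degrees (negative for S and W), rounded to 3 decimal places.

-53.000, -88.000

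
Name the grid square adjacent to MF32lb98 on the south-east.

MF32mb07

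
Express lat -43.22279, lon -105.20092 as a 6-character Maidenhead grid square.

Shift to the Maidenhead origin (180°W, 90°S): lon 74.7991, lat 46.7772.
Field: lon ⌊74.7991/20⌋ = 3 → D; lat ⌊46.7772/10⌋ = 4 → E.
Square: lon ⌊14.7991/2⌋ = 7; lat ⌊6.7772/1⌋ = 6.
Subsquare: lon ⌊0.7991/0.0833333⌋ = 9 → j; lat ⌊0.7772/0.0416667⌋ = 18 → s.

DE76js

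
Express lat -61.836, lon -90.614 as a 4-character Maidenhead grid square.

Shift to the Maidenhead origin (180°W, 90°S): lon 89.39, lat 28.16.
Field: 89.39/20 → 4 → E, 28.16/10 → 2 → C; chars EC.
Square: 9.39/2 → 4, 8.16/1 → 8; chars 48.

EC48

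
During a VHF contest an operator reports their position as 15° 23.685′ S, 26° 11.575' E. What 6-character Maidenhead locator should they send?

Offset from 180°W / 90°S: lon 206.1929°, lat 74.6052°.
Field: 206.1929/20 → 10 → K, 74.6052/10 → 7 → H; chars KH.
Square: 6.1929/2 → 3, 4.6052/1 → 4; chars 34.
Subsquare: 0.1929/0.0833333 → 2 → c, 0.6052/0.0416667 → 14 → o; chars co.

KH34co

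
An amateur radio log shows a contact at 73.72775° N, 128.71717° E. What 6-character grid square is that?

PQ43ir

Offset from 180°W / 90°S: lon 308.7172°, lat 163.7278°.
Field: lon ⌊308.7172/20⌋ = 15 → P; lat ⌊163.7278/10⌋ = 16 → Q.
Square: lon ⌊8.7172/2⌋ = 4; lat ⌊3.7278/1⌋ = 3.
Subsquare: lon ⌊0.7172/0.0833333⌋ = 8 → i; lat ⌊0.7278/0.0416667⌋ = 17 → r.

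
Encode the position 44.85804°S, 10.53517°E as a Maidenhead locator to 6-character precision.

Shift to the Maidenhead origin (180°W, 90°S): lon 190.5352, lat 45.1420.
Field: lon ⌊190.5352/20⌋ = 9 → J; lat ⌊45.1420/10⌋ = 4 → E.
Square: lon ⌊10.5352/2⌋ = 5; lat ⌊5.1420/1⌋ = 5.
Subsquare: lon ⌊0.5352/0.0833333⌋ = 6 → g; lat ⌊0.1420/0.0416667⌋ = 3 → d.

JE55gd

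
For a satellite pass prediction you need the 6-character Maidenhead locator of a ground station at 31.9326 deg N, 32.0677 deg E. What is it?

Shift to the Maidenhead origin (180°W, 90°S): lon 212.0677, lat 121.9326.
Field: lon ⌊212.0677/20⌋ = 10 → K; lat ⌊121.9326/10⌋ = 12 → M.
Square: lon ⌊12.0677/2⌋ = 6; lat ⌊1.9326/1⌋ = 1.
Subsquare: lon ⌊0.0677/0.0833333⌋ = 0 → a; lat ⌊0.9326/0.0416667⌋ = 22 → w.

KM61aw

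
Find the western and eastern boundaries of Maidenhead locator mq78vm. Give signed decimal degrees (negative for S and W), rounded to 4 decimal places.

75.7500, 75.8333

Field M=12, Q=16: +12·20° lon, +16·10° lat → SW at lon 60°, lat 70°.
Square 7, 8: +7·2° lon, +8·1° lat → SW at lon 74°, lat 78°.
Subsquare v=21, m=12: +21·0.0833333° lon, +12·0.0416667° lat → SW at lon 75.75°, lat 78.5°.
Cell spans 0.0833333° lon × 0.0416667° lat.
west 75.7500, east 75.8333.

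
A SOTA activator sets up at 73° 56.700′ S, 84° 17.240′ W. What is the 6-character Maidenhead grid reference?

Offset from 180°W / 90°S: lon 95.7127°, lat 16.0550°.
Field: 95.7127/20 → 4 → E, 16.0550/10 → 1 → B; chars EB.
Square: 15.7127/2 → 7, 6.0550/1 → 6; chars 76.
Subsquare: 1.7127/0.0833333 → 20 → u, 0.0550/0.0416667 → 1 → b; chars ub.

EB76ub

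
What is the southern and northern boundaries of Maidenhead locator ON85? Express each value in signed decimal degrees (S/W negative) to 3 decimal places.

Field O=14, N=13: +14·20° lon, +13·10° lat → SW at lon 100°, lat 40°.
Square 8, 5: +8·2° lon, +5·1° lat → SW at lon 116°, lat 45°.
Cell spans 2° lon × 1° lat.
south 45.000, north 46.000.

45.000, 46.000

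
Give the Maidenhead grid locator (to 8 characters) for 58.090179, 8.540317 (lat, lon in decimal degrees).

Shift to the Maidenhead origin (180°W, 90°S): lon 188.54032, lat 148.09018.
Field: lon ⌊188.54032/20⌋ = 9 → J; lat ⌊148.09018/10⌋ = 14 → O.
Square: lon ⌊8.54032/2⌋ = 4; lat ⌊8.09018/1⌋ = 8.
Subsquare: lon ⌊0.54032/0.0833333⌋ = 6 → g; lat ⌊0.09018/0.0416667⌋ = 2 → c.
Extended square: lon ⌊0.04032/0.00833333⌋ = 4; lat ⌊0.00685/0.00416667⌋ = 1.

JO48gc41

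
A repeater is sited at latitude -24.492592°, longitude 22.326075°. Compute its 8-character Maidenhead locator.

KG15dm91

Add 180° to longitude and 90° to latitude: 202.32608, 65.50741.
Field: lon ⌊202.32608/20⌋ = 10 → K; lat ⌊65.50741/10⌋ = 6 → G.
Square: lon ⌊2.32608/2⌋ = 1; lat ⌊5.50741/1⌋ = 5.
Subsquare: lon ⌊0.32608/0.0833333⌋ = 3 → d; lat ⌊0.50741/0.0416667⌋ = 12 → m.
Extended square: lon ⌊0.07608/0.00833333⌋ = 9; lat ⌊0.00741/0.00416667⌋ = 1.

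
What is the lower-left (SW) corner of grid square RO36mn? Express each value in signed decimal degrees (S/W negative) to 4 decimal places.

Field R=17, O=14: +17·20° lon, +14·10° lat → SW at lon 160°, lat 50°.
Square 3, 6: +3·2° lon, +6·1° lat → SW at lon 166°, lat 56°.
Subsquare m=12, n=13: +12·0.0833333° lon, +13·0.0416667° lat → SW at lon 167°, lat 56.5417°.
latitude 56.5417, longitude 167.0000.

56.5417, 167.0000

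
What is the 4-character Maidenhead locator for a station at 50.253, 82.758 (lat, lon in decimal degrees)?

Offset from 180°W / 90°S: lon 262.76°, lat 140.25°.
Field: lon ⌊262.76/20⌋ = 13 → N; lat ⌊140.25/10⌋ = 14 → O.
Square: lon ⌊2.76/2⌋ = 1; lat ⌊0.25/1⌋ = 0.

NO10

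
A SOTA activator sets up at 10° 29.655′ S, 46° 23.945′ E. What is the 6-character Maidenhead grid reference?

LH39em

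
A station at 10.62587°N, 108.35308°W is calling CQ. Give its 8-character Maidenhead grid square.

Shift to the Maidenhead origin (180°W, 90°S): lon 71.64692, lat 100.62587.
Field (20°×10°, letters A–R): lon ⌊71.64692/20⌋ = 3 → D; lat ⌊100.62587/10⌋ = 10 → K.
Square (2°×1°, digits 0–9): lon ⌊11.64692/2⌋ = 5; lat ⌊0.62587/1⌋ = 0.
Subsquare (5′×2.5′, letters a–x): lon ⌊1.64692/0.0833333⌋ = 19 → t; lat ⌊0.62587/0.0416667⌋ = 15 → p.
Extended square (30″×15″, digits 0–9): lon ⌊0.06359/0.00833333⌋ = 7; lat ⌊0.00087/0.00416667⌋ = 0.

DK50tp70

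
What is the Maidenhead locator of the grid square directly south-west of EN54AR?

EN44xq

Longitude subsquare a = 0; −1 → -1, wraps to 23 = x, carry into square.
Longitude square 5; −1 → 4.
Latitude subsquare r = 17; −1 → 16 = q.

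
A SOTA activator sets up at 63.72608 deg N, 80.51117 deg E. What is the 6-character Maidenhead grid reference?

NP03gr

Add 180° to longitude and 90° to latitude: 260.5112, 153.7261.
Field: 260.5112/20 → 13 → N, 153.7261/10 → 15 → P; chars NP.
Square: 0.5112/2 → 0, 3.7261/1 → 3; chars 03.
Subsquare: 0.5112/0.0833333 → 6 → g, 0.7261/0.0416667 → 17 → r; chars gr.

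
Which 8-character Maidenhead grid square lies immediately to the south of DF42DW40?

DF42dv49

Latitude extended square 0; −1 → -1, wraps to 9, carry into subsquare.
Latitude subsquare w = 22; −1 → 21 = v.
The longitude characters are unchanged.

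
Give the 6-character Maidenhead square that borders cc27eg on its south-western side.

CC27df

Longitude subsquare e = 4; −1 → 3 = d.
Latitude subsquare g = 6; −1 → 5 = f.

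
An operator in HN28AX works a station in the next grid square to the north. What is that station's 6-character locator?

HN29aa

Latitude subsquare x = 23; +1 → 24, wraps to 0 = a, carry into square.
Latitude square 8; +1 → 9.
The longitude characters are unchanged.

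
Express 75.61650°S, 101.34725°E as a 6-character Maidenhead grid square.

OB04qj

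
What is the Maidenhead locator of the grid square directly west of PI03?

OI93

Longitude square 0; −1 → -1, wraps to 9, carry into field.
Longitude field P = 15; −1 → 14 = O.
The latitude characters are unchanged.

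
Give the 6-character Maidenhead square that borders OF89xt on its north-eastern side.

OF99au

Longitude subsquare x = 23; +1 → 24, wraps to 0 = a, carry into square.
Longitude square 8; +1 → 9.
Latitude subsquare t = 19; +1 → 20 = u.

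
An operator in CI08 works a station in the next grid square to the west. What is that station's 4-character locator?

BI98

Longitude square 0; −1 → -1, wraps to 9, carry into field.
Longitude field C = 2; −1 → 1 = B.
The latitude characters are unchanged.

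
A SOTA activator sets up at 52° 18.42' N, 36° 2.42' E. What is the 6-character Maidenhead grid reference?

KO82ah

Shift to the Maidenhead origin (180°W, 90°S): lon 216.0403, lat 142.3070.
Field (20°×10°, letters A–R): lon ⌊216.0403/20⌋ = 10 → K; lat ⌊142.3070/10⌋ = 14 → O.
Square (2°×1°, digits 0–9): lon ⌊16.0403/2⌋ = 8; lat ⌊2.3070/1⌋ = 2.
Subsquare (5′×2.5′, letters a–x): lon ⌊0.0403/0.0833333⌋ = 0 → a; lat ⌊0.3070/0.0416667⌋ = 7 → h.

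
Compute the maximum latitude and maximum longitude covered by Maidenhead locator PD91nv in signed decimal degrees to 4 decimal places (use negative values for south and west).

Field P=15, D=3: +15·20° lon, +3·10° lat → SW at lon 120°, lat -60°.
Square 9, 1: +9·2° lon, +1·1° lat → SW at lon 138°, lat -59°.
Subsquare n=13, v=21: +13·0.0833333° lon, +21·0.0416667° lat → SW at lon 139.083°, lat -58.125°.
Cell spans 0.0833333° lon × 0.0416667° lat. NE corner is SW corner plus one full cell.
latitude -58.0833, longitude 139.1667.

-58.0833, 139.1667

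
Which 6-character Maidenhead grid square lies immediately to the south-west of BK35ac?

BK25xb

Longitude subsquare a = 0; −1 → -1, wraps to 23 = x, carry into square.
Longitude square 3; −1 → 2.
Latitude subsquare c = 2; −1 → 1 = b.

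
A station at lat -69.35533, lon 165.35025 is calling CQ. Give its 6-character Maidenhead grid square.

RC20qp

Shift to the Maidenhead origin (180°W, 90°S): lon 345.3502, lat 20.6447.
Field (20°×10°, letters A–R): lon ⌊345.3502/20⌋ = 17 → R; lat ⌊20.6447/10⌋ = 2 → C.
Square (2°×1°, digits 0–9): lon ⌊5.3502/2⌋ = 2; lat ⌊0.6447/1⌋ = 0.
Subsquare (5′×2.5′, letters a–x): lon ⌊1.3502/0.0833333⌋ = 16 → q; lat ⌊0.6447/0.0416667⌋ = 15 → p.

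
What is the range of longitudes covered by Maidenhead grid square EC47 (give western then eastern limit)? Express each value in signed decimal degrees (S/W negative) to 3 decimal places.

-92.000, -90.000

Field E=4, C=2: +4·20° lon, +2·10° lat → SW at lon -100°, lat -70°.
Square 4, 7: +4·2° lon, +7·1° lat → SW at lon -92°, lat -63°.
Cell spans 2° lon × 1° lat.
west -92.000, east -90.000.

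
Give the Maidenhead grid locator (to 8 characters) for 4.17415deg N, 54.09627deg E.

Offset from 180°W / 90°S: lon 234.09627°, lat 94.17415°.
Field: lon ⌊234.09627/20⌋ = 11 → L; lat ⌊94.17415/10⌋ = 9 → J.
Square: lon ⌊14.09627/2⌋ = 7; lat ⌊4.17415/1⌋ = 4.
Subsquare: lon ⌊0.09627/0.0833333⌋ = 1 → b; lat ⌊0.17415/0.0416667⌋ = 4 → e.
Extended square: lon ⌊0.01294/0.00833333⌋ = 1; lat ⌊0.00748/0.00416667⌋ = 1.

LJ74be11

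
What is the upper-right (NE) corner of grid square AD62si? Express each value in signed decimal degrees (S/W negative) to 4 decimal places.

-57.6250, -166.4167

Field A=0, D=3: +0·20° lon, +3·10° lat → SW at lon -180°, lat -60°.
Square 6, 2: +6·2° lon, +2·1° lat → SW at lon -168°, lat -58°.
Subsquare s=18, i=8: +18·0.0833333° lon, +8·0.0416667° lat → SW at lon -166.5°, lat -57.6667°.
Cell spans 0.0833333° lon × 0.0416667° lat. NE corner is SW corner plus one full cell.
latitude -57.6250, longitude -166.4167.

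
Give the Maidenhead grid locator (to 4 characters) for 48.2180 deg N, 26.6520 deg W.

HN68

Shift to the Maidenhead origin (180°W, 90°S): lon 153.35, lat 138.22.
Field: 153.35/20 → 7 → H, 138.22/10 → 13 → N; chars HN.
Square: 13.35/2 → 6, 8.22/1 → 8; chars 68.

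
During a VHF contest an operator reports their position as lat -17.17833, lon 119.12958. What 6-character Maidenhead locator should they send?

OH92nt

Shift to the Maidenhead origin (180°W, 90°S): lon 299.1296, lat 72.8217.
Field: lon ⌊299.1296/20⌋ = 14 → O; lat ⌊72.8217/10⌋ = 7 → H.
Square: lon ⌊19.1296/2⌋ = 9; lat ⌊2.8217/1⌋ = 2.
Subsquare: lon ⌊1.1296/0.0833333⌋ = 13 → n; lat ⌊0.8217/0.0416667⌋ = 19 → t.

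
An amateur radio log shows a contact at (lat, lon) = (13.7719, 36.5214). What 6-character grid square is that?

Shift to the Maidenhead origin (180°W, 90°S): lon 216.5214, lat 103.7719.
Field: lon ⌊216.5214/20⌋ = 10 → K; lat ⌊103.7719/10⌋ = 10 → K.
Square: lon ⌊16.5214/2⌋ = 8; lat ⌊3.7719/1⌋ = 3.
Subsquare: lon ⌊0.5214/0.0833333⌋ = 6 → g; lat ⌊0.7719/0.0416667⌋ = 18 → s.

KK83gs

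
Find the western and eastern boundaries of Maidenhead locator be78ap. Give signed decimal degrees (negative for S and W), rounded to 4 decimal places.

-146.0000, -145.9167

Field B=1, E=4: +1·20° lon, +4·10° lat → SW at lon -160°, lat -50°.
Square 7, 8: +7·2° lon, +8·1° lat → SW at lon -146°, lat -42°.
Subsquare a=0, p=15: +0·0.0833333° lon, +15·0.0416667° lat → SW at lon -146°, lat -41.375°.
Cell spans 0.0833333° lon × 0.0416667° lat.
west -146.0000, east -145.9167.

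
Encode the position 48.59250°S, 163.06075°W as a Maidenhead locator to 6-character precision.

AE81lj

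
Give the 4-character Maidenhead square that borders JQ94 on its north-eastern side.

KQ05

Longitude square 9; +1 → 10, wraps to 0, carry into field.
Longitude field J = 9; +1 → 10 = K.
Latitude square 4; +1 → 5.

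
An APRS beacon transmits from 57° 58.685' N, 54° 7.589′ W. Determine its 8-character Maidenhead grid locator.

GO27wx44

Offset from 180°W / 90°S: lon 125.87352°, lat 147.97808°.
Field (20°×10°, letters A–R): 125.87352/20 → 6 → G, 147.97808/10 → 14 → O; chars GO.
Square (2°×1°, digits 0–9): 5.87352/2 → 2, 7.97808/1 → 7; chars 27.
Subsquare (5′×2.5′, letters a–x): 1.87352/0.0833333 → 22 → w, 0.97808/0.0416667 → 23 → x; chars wx.
Extended square (30″×15″, digits 0–9): 0.04018/0.00833333 → 4, 0.01975/0.00416667 → 4; chars 44.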